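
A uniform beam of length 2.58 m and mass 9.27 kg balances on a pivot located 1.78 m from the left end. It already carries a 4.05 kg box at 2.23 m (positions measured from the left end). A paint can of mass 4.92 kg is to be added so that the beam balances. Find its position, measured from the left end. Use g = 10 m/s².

Take moments about the pivot (at 1.78 m from the left end).
Beam weight: 9.27 × 10 = 92.7 N down at 1.29 m → arm 0.49 m, τ = 92.7 × 0.49 = 45.42 N·m counterclockwise.
Box: 4.05 × 10 = 40.5 N down at 2.23 m → arm 0.45 m, τ = 40.5 × 0.45 = 18.23 N·m clockwise.
Net moment of existing loads = 27.19 N·m counterclockwise.
The paint can weighs 4.92 × 10 = 49.2 N and must supply an equal clockwise moment, so its lever arm about the pivot is 27.19 / 49.2 = 0.553 m.
That puts it at 1.78 + 0.553 = 2.33 m from the left end.

x ≈ 2.33 m from the left end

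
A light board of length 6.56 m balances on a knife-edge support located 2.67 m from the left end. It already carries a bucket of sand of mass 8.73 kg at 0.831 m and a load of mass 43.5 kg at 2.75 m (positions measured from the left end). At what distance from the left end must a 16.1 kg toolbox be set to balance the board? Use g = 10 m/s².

x ≈ 3.45 m from the left end

About the knife-edge support (at 2.67 m from the left end):
Bucket of sand: 8.73 × 10 = 87.3 N down at 0.831 m → arm 1.839 m, τ = 87.3 × 1.839 = 160.5 N·m counterclockwise.
Load: 43.5 × 10 = 435 N down at 2.75 m → arm 0.08 m, τ = 435 × 0.08 = 34.8 N·m clockwise.
Net moment of existing loads = 125.7 N·m counterclockwise.
The toolbox weighs 16.1 × 10 = 161 N and must supply an equal clockwise moment, so its lever arm about the knife-edge support is 125.7 / 161 = 0.781 m.
That puts it at 2.67 + 0.781 = 3.45 m from the left end.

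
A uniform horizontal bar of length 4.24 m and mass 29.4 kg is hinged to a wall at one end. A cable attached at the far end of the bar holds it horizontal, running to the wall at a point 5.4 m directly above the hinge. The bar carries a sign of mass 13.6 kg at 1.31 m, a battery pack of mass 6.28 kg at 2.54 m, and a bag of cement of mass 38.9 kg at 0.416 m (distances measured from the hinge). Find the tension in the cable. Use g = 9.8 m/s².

Taking torques about the hinge:
Beam weight: 29.4 × 9.8 = 288.1 N down at 2.12 m → arm 2.12 m, τ = 288.1 × 2.12 = 610.8 N·m clockwise.
Sign: 13.6 × 9.8 = 133.3 N down at 1.31 m → arm 1.31 m, τ = 133.3 × 1.31 = 174.6 N·m clockwise.
Battery pack: 6.28 × 9.8 = 61.54 N down at 2.54 m → arm 2.54 m, τ = 61.54 × 2.54 = 156.3 N·m clockwise.
Bag of cement: 38.9 × 9.8 = 381.2 N down at 0.416 m → arm 0.416 m, τ = 381.2 × 0.416 = 158.6 N·m clockwise.
Total clockwise load moment = 1100 N·m.
The cable tension T acts at 4.24 m; only its component perpendicular to the bar, T sinθ, produces torque. sinθ = h/√(h²+d²) = 5.4/√(5.4²+4.24²) = 0.7865.
Στ = 0 ⇒ T × 4.24 × 0.7865 = 1100 ⇒ T = 1100 / 3.335 = 330 N.

T ≈ 330 N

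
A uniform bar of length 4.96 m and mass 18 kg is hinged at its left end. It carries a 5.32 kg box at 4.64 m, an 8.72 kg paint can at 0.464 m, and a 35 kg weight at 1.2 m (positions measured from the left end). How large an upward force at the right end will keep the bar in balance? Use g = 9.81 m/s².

F ≈ 228 N

Choose the left end as the axis so the unknown pivot reaction has zero arm there.
Beam weight: 18 × 9.81 = 176.6 N down at 2.48 m → arm 2.48 m, τ = 176.6 × 2.48 = 438 N·m clockwise.
Box: 5.32 × 9.81 = 52.19 N down at 4.64 m → arm 4.64 m, τ = 52.19 × 4.64 = 242.2 N·m clockwise.
Paint can: 8.72 × 9.81 = 85.54 N down at 0.464 m → arm 0.464 m, τ = 85.54 × 0.464 = 39.69 N·m clockwise.
Weight: 35 × 9.81 = 343.4 N down at 1.2 m → arm 1.2 m, τ = 343.4 × 1.2 = 412.1 N·m clockwise.
Net moment of the loads = 1132 N·m clockwise.
The upward force F acts at the right end, arm 4.96 m, giving F × 4.96 counterclockwise.
For rotational equilibrium, F × 4.96 = 1132, so F = 1132 / 4.96 = 228 N.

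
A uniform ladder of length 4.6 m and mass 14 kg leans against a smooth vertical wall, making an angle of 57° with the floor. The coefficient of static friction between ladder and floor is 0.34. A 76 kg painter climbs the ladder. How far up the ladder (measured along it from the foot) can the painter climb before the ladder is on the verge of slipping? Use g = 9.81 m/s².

d ≈ 2.43 m

Take moments about the foot of the ladder.
Ladder weight 14×9.81 = 137.3 N acts at 2.3 m along the ladder; its horizontal arm is 2.3·cos57° = 1.253 m → τ = 172 N·m clockwise.
Painter weight 76×9.81 = 745.6 N at distance d → arm d·cos57° → τ = 745.6·d·0.5446 clockwise.
Wall normal N at the top has arm L sinθ = 3.858 m counterclockwise, so Στ = 0 gives N·3.858 = 172 + 406.1·d.
ΣFy = 0 ⇒ N_floor = 882.9 N, so the maximum friction is μ_s·N_floor = 0.34×882.9 = 300.2 N. ΣFx = 0 ⇒ N_wall = f, so at the slipping point N = 300.2 N.
Substituting: 300.2×3.858 = 172 + 406.1·d ⇒ d = (1158 − 172) / 406.1 = 2.43 m.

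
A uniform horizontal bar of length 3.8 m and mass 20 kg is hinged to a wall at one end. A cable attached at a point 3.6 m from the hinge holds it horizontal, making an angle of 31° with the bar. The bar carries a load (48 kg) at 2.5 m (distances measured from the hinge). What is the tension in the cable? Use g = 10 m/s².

About the hinge:
Beam weight: 20 × 10 = 200 N down at 1.9 m → arm 1.9 m, τ = 200 × 1.9 = 380 N·m clockwise.
Load: 48 × 10 = 480 N down at 2.5 m → arm 2.5 m, τ = 480 × 2.5 = 1200 N·m clockwise.
Total clockwise load moment = 1580 N·m.
The cable tension T acts at 3.6 m; only its component perpendicular to the bar, T sinθ, produces torque. sin 31° = 0.515.
Στ = 0 ⇒ T × 3.6 × 0.515 = 1580 ⇒ T = 1580 / 1.854 = 852 N.

T ≈ 852 N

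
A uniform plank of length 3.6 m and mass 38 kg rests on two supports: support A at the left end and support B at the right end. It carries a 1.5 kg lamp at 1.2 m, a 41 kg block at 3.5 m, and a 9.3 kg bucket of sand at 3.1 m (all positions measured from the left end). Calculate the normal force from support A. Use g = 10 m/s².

Sum moments about support B (its reaction then has zero moment arm).
Beam weight: 38 × 10 = 380 N down at 1.8 m → arm 1.8 m, τ = 380 × 1.8 = 684 N·m counterclockwise.
Lamp: 1.5 × 10 = 15 N down at 1.2 m → arm 2.4 m, τ = 15 × 2.4 = 36 N·m counterclockwise.
Block: 41 × 10 = 410 N down at 3.5 m → arm 0.1 m, τ = 410 × 0.1 = 41 N·m counterclockwise.
Bucket of sand: 9.3 × 10 = 93 N down at 3.1 m → arm 0.5 m, τ = 93 × 0.5 = 46.5 N·m counterclockwise.
Net load moment about support B = 807.5 N·m counterclockwise.
Reaction R at support A is upward at 0 m, arm 3.6 m → moment R × 3.6 clockwise.
Setting net torque to zero: R × 3.6 = 807.5 → R = 224 N.

R_A ≈ 224 N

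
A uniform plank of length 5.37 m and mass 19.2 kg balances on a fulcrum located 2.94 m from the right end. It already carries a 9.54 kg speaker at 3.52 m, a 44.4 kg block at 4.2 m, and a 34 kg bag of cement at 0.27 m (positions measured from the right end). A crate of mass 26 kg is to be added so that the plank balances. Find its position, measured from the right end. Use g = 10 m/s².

Sum moments about the fulcrum (at 2.94 m from the right end) (the support reaction has zero arm there).
Beam weight: 19.2 × 10 = 192 N down at 2.685 m → arm 0.255 m, τ = 192 × 0.255 = 48.96 N·m clockwise.
Speaker: 9.54 × 10 = 95.4 N down at 3.52 m → arm 0.58 m, τ = 95.4 × 0.58 = 55.33 N·m counterclockwise.
Block: 44.4 × 10 = 444 N down at 4.2 m → arm 1.26 m, τ = 444 × 1.26 = 559.4 N·m counterclockwise.
Bag of cement: 34 × 10 = 340 N down at 0.27 m → arm 2.67 m, τ = 340 × 2.67 = 907.8 N·m clockwise.
Net moment of existing loads = 342 N·m clockwise.
The crate weighs 26 × 10 = 260 N and must supply an equal counterclockwise moment, so its lever arm about the fulcrum is 342 / 260 = 1.32 m.
That puts it at 2.94 + 1.32 = 4.26 m from the right end.

x ≈ 4.26 m from the right end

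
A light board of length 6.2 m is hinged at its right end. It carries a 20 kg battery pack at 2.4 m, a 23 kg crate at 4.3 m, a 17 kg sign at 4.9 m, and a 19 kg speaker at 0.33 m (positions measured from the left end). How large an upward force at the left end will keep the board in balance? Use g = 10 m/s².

Choose the right end as the axis so the unknown pivot reaction has zero arm there.
Battery pack: 20 × 10 = 200 N down at 2.4 m → arm 3.8 m, τ = 200 × 3.8 = 760 N·m counterclockwise.
Crate: 23 × 10 = 230 N down at 4.3 m → arm 1.9 m, τ = 230 × 1.9 = 437 N·m counterclockwise.
Sign: 17 × 10 = 170 N down at 4.9 m → arm 1.3 m, τ = 170 × 1.3 = 221 N·m counterclockwise.
Speaker: 19 × 10 = 190 N down at 0.33 m → arm 5.87 m, τ = 190 × 5.87 = 1115 N·m counterclockwise.
Net moment of the loads = 2533 N·m counterclockwise.
The upward force F acts at the left end, arm 6.2 m, giving F × 6.2 clockwise.
Setting net torque to zero: F × 6.2 = 2533 → F = 2533 / 6.2 = 409 N.

F ≈ 409 N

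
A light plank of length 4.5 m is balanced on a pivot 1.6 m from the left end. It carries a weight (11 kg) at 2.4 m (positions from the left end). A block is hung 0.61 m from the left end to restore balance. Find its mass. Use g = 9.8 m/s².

m ≈ 8.89 kg

Take moments about the pivot (at 1.6 m from the left end).
Weight: 11 × 9.8 = 107.8 N down at 2.4 m → arm 0.8 m, τ = 107.8 × 0.8 = 86.24 N·m clockwise.
Net moment of known loads = 86.24 N·m clockwise.
An unknown mass m at 0.61 m has arm 0.99 m; its moment is m·g·0.99 counterclockwise.
Setting net torque to zero: m × 9.8 × 0.99 = 86.24 → m = 86.24 / (9.8 × 0.99) = 8.89 kg.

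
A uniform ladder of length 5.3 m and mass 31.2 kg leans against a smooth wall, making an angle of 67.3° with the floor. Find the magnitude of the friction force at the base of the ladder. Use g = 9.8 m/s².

Take moments about the foot of the ladder.
Ladder weight 31.2×9.8 = 305.8 N acts at 2.65 m along the ladder; its horizontal arm is 2.65·cos67.3° = 1.023 m → τ = 312.8 N·m clockwise.
Wall normal N acts horizontally at the top; its moment arm is the height L sinθ = 5.3·sin67.3° = 4.889 m, counterclockwise.
Balancing moments: N × 4.889 = 312.8, giving N = 64 N.
ΣFx = 0: friction at the foot balances the wall's push, so f = N_wall = 64 N.

f ≈ 64 N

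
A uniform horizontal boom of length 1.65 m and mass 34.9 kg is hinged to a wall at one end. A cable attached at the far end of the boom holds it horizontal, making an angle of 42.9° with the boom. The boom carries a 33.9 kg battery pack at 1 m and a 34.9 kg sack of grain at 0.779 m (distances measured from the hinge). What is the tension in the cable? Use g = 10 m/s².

Take moments about the hinge.
Beam weight: 34.9 × 10 = 349 N down at 0.825 m → arm 0.825 m, τ = 349 × 0.825 = 287.9 N·m clockwise.
Battery pack: 33.9 × 10 = 339 N down at 1 m → arm 1 m, τ = 339 × 1 = 339 N·m clockwise.
Sack of grain: 34.9 × 10 = 349 N down at 0.779 m → arm 0.779 m, τ = 349 × 0.779 = 271.9 N·m clockwise.
Total clockwise load moment = 898.8 N·m.
The cable tension T acts at 1.65 m; only its component perpendicular to the boom, T sinθ, produces torque. sin 42.9° = 0.6807.
Στ = 0 ⇒ T × 1.65 × 0.6807 = 898.8 ⇒ T = 898.8 / 1.123 = 800 N.

T ≈ 800 N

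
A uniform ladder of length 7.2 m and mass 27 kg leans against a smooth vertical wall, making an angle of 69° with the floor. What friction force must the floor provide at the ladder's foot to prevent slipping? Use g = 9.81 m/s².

Sum moments about the foot of the ladder (the floor normal and friction both act there and drop out).
Ladder weight 27×9.81 = 264.9 N acts at 3.6 m along the ladder; its horizontal arm is 3.6·cos69° = 1.29 m → τ = 341.7 N·m clockwise.
Wall normal N acts horizontally at the top; its moment arm is the height L sinθ = 7.2·sin69° = 6.722 m, counterclockwise.
Στ = 0 ⇒ N × 6.722 = 341.7 ⇒ N = 50.8 N.
ΣFx = 0: friction at the foot balances the wall's push, so f = N_wall = 50.8 N.

f ≈ 50.8 N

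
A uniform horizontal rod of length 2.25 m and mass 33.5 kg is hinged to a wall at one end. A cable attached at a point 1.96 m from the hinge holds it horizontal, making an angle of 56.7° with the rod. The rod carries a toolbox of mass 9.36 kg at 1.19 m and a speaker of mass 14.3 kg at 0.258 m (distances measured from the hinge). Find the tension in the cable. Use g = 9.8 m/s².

Taking torques about the hinge:
Beam weight: 33.5 × 9.8 = 328.3 N down at 1.125 m → arm 1.125 m, τ = 328.3 × 1.125 = 369.3 N·m clockwise.
Toolbox: 9.36 × 9.8 = 91.73 N down at 1.19 m → arm 1.19 m, τ = 91.73 × 1.19 = 109.2 N·m clockwise.
Speaker: 14.3 × 9.8 = 140.1 N down at 0.258 m → arm 0.258 m, τ = 140.1 × 0.258 = 36.15 N·m clockwise.
Total clockwise load moment = 514.6 N·m.
The cable tension T acts at 1.96 m; only its component perpendicular to the rod, T sinθ, produces torque. sin 56.7° = 0.8358.
Balancing moments: T × 1.96 × 0.8358 = 514.6, giving T = 514.6 / 1.638 = 314 N.

T ≈ 314 N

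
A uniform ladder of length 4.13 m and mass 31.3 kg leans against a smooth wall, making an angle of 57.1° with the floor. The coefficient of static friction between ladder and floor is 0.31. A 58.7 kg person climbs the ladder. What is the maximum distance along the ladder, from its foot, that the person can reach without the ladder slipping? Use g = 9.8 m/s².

Choose the foot of the ladder as the axis so the floor normal and friction both act there and drop out.
Ladder weight 31.3×9.8 = 306.7 N acts at 2.065 m along the ladder; its horizontal arm is 2.065·cos57.1° = 1.122 m → τ = 344.1 N·m clockwise.
Person weight 58.7×9.8 = 575.3 N at distance d → arm d·cos57.1° → τ = 575.3·d·0.5432 clockwise.
Wall normal N at the top has arm L sinθ = 3.468 m counterclockwise, so Στ = 0 gives N·3.468 = 344.1 + 312.5·d.
ΣFy = 0 ⇒ N_floor = 882 N, so the maximum friction is μ_s·N_floor = 0.31×882 = 273.4 N. ΣFx = 0 ⇒ N_wall = f, so at the slipping point N = 273.4 N.
Substituting: 273.4×3.468 = 344.1 + 312.5·d ⇒ d = (948.2 − 344.1) / 312.5 = 1.93 m.

d ≈ 1.93 m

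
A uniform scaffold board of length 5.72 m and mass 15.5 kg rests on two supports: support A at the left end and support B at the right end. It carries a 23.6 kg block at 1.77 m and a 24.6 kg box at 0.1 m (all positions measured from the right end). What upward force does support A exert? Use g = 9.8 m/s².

About support B:
Beam weight: 15.5 × 9.8 = 151.9 N down at 2.86 m → arm 2.86 m, τ = 151.9 × 2.86 = 434.4 N·m counterclockwise.
Block: 23.6 × 9.8 = 231.3 N down at 1.77 m → arm 1.77 m, τ = 231.3 × 1.77 = 409.4 N·m counterclockwise.
Box: 24.6 × 9.8 = 241.1 N down at 0.1 m → arm 0.1 m, τ = 241.1 × 0.1 = 24.11 N·m counterclockwise.
Net load moment about support B = 867.9 N·m counterclockwise.
Reaction R at support A is upward at 5.72 m, arm 5.72 m → moment R × 5.72 clockwise.
Στ = 0 ⇒ R × 5.72 = 867.9 ⇒ R = 152 N.

R_A ≈ 152 N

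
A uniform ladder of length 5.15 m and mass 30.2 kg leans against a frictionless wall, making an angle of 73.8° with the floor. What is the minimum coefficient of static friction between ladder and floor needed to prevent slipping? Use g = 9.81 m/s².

Taking torques about the foot of the ladder:
Ladder weight 30.2×9.81 = 296.3 N acts at 2.575 m along the ladder; its horizontal arm is 2.575·cos73.8° = 0.7184 m → τ = 212.9 N·m clockwise.
Wall normal N acts horizontally at the top; its moment arm is the height L sinθ = 5.15·sin73.8° = 4.946 m, counterclockwise.
Balancing moments: N × 4.946 = 212.9, giving N = 43.04 N.
ΣFx = 0 ⇒ f = N_wall = 43.04 N. ΣFy = 0 ⇒ N_floor = 296.3 N.
μ_min = f / N_floor = 43.04 / 296.3 = 0.145.

μ_min ≈ 0.145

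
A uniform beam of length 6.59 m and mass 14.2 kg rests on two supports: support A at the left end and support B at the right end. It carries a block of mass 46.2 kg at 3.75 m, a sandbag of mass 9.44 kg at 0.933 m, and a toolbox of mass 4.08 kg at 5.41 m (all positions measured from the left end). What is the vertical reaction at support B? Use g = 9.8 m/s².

Sum moments about support A (its reaction then has zero moment arm).
Beam weight: 14.2 × 9.8 = 139.2 N down at 3.295 m → arm 3.295 m, τ = 139.2 × 3.295 = 458.7 N·m clockwise.
Block: 46.2 × 9.8 = 452.8 N down at 3.75 m → arm 3.75 m, τ = 452.8 × 3.75 = 1698 N·m clockwise.
Sandbag: 9.44 × 9.8 = 92.51 N down at 0.933 m → arm 0.933 m, τ = 92.51 × 0.933 = 86.31 N·m clockwise.
Toolbox: 4.08 × 9.8 = 39.98 N down at 5.41 m → arm 5.41 m, τ = 39.98 × 5.41 = 216.3 N·m clockwise.
Net load moment about support A = 2459 N·m clockwise.
Reaction R at support B is upward at 6.59 m, arm 6.59 m → moment R × 6.59 counterclockwise.
Setting net torque to zero: R × 6.59 = 2459 → R = 373 N.

R_B ≈ 373 N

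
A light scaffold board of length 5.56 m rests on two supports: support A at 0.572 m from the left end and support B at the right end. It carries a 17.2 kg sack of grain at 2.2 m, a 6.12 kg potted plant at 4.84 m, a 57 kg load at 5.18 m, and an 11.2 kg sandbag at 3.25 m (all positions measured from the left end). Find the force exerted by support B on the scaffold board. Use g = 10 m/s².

About support A:
Sack of grain: 17.2 × 10 = 172 N down at 2.2 m → arm 1.628 m, τ = 172 × 1.628 = 280 N·m clockwise.
Potted plant: 6.12 × 10 = 61.2 N down at 4.84 m → arm 4.268 m, τ = 61.2 × 4.268 = 261.2 N·m clockwise.
Load: 57 × 10 = 570 N down at 5.18 m → arm 4.608 m, τ = 570 × 4.608 = 2627 N·m clockwise.
Sandbag: 11.2 × 10 = 112 N down at 3.25 m → arm 2.678 m, τ = 112 × 2.678 = 299.9 N·m clockwise.
Net load moment about support A = 3468 N·m clockwise.
Reaction R at support B is upward at 5.56 m, arm 4.988 m → moment R × 4.988 counterclockwise.
Στ = 0 ⇒ R × 4.988 = 3468 ⇒ R = 695 N.

R_B ≈ 695 N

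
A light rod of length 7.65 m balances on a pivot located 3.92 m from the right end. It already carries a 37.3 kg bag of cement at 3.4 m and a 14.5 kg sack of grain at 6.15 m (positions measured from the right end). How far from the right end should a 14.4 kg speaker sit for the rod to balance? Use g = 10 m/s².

x ≈ 3.02 m from the right end

Taking torques about the pivot (at 3.92 m from the right end):
Bag of cement: 37.3 × 10 = 373 N down at 3.4 m → arm 0.52 m, τ = 373 × 0.52 = 194 N·m clockwise.
Sack of grain: 14.5 × 10 = 145 N down at 6.15 m → arm 2.23 m, τ = 145 × 2.23 = 323.4 N·m counterclockwise.
Net moment of existing loads = 129.4 N·m counterclockwise.
The speaker weighs 14.4 × 10 = 144 N and must supply an equal clockwise moment, so its lever arm about the pivot is 129.4 / 144 = 0.899 m.
That puts it at 3.92 − 0.899 = 3.02 m from the right end.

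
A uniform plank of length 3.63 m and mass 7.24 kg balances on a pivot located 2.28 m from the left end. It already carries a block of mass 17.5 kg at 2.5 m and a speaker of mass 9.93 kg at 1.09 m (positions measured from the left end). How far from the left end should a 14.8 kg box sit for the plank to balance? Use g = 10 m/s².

x ≈ 3.05 m from the left end

Choose the pivot (at 2.28 m from the left end) as the axis so the support reaction has zero arm there.
Beam weight: 7.24 × 10 = 72.4 N down at 1.815 m → arm 0.465 m, τ = 72.4 × 0.465 = 33.67 N·m counterclockwise.
Block: 17.5 × 10 = 175 N down at 2.5 m → arm 0.22 m, τ = 175 × 0.22 = 38.5 N·m clockwise.
Speaker: 9.93 × 10 = 99.3 N down at 1.09 m → arm 1.19 m, τ = 99.3 × 1.19 = 118.2 N·m counterclockwise.
Net moment of existing loads = 113.4 N·m counterclockwise.
The box weighs 14.8 × 10 = 148 N and must supply an equal clockwise moment, so its lever arm about the pivot is 113.4 / 148 = 0.766 m.
That puts it at 2.28 + 0.766 = 3.05 m from the left end.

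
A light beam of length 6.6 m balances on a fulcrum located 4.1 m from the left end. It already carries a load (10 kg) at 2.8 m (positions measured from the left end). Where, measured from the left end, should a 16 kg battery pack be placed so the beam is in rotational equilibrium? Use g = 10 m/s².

x ≈ 4.91 m from the left end

Taking torques about the fulcrum (at 4.1 m from the left end):
Load: 10 × 10 = 100 N down at 2.8 m → arm 1.3 m, τ = 100 × 1.3 = 130 N·m counterclockwise.
Net moment of existing loads = 130 N·m counterclockwise.
The battery pack weighs 16 × 10 = 160 N and must supply an equal clockwise moment, so its lever arm about the fulcrum is 130 / 160 = 0.812 m.
That puts it at 4.1 + 0.812 = 4.91 m from the left end.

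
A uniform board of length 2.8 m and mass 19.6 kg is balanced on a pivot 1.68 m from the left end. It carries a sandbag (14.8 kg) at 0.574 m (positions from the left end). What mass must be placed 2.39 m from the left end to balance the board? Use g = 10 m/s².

m ≈ 30.8 kg

Sum moments about the pivot (at 1.68 m from the left end) (the support reaction has zero arm there).
Beam weight: 19.6 × 10 = 196 N down at 1.4 m → arm 0.28 m, τ = 196 × 0.28 = 54.88 N·m counterclockwise.
Sandbag: 14.8 × 10 = 148 N down at 0.574 m → arm 1.106 m, τ = 148 × 1.106 = 163.7 N·m counterclockwise.
Net moment of known loads = 218.6 N·m counterclockwise.
An unknown mass m at 2.39 m has arm 0.71 m; its moment is m·g·0.71 clockwise.
Setting net torque to zero: m × 10 × 0.71 = 218.6 → m = 218.6 / (10 × 0.71) = 30.8 kg.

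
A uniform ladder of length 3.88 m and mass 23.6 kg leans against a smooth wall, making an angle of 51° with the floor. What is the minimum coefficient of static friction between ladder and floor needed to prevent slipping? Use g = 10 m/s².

Choose the foot of the ladder as the axis so the floor normal and friction both act there and drop out.
Ladder weight 23.6×10 = 236 N acts at 1.94 m along the ladder; its horizontal arm is 1.94·cos51° = 1.221 m → τ = 288.2 N·m clockwise.
Wall normal N acts horizontally at the top; its moment arm is the height L sinθ = 3.88·sin51° = 3.015 m, counterclockwise.
Στ = 0 ⇒ N × 3.015 = 288.2 ⇒ N = 95.59 N.
ΣFx = 0 ⇒ f = N_wall = 95.59 N. ΣFy = 0 ⇒ N_floor = 236 N.
μ_min = f / N_floor = 95.59 / 236 = 0.405.

μ_min ≈ 0.405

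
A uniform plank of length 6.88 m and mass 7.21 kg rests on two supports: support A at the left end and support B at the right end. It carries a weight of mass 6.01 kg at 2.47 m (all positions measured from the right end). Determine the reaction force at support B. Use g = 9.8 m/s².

Sum moments about support A (its reaction then has zero moment arm).
Beam weight: 7.21 × 9.8 = 70.66 N down at 3.44 m → arm 3.44 m, τ = 70.66 × 3.44 = 243.1 N·m clockwise.
Weight: 6.01 × 9.8 = 58.9 N down at 2.47 m → arm 4.41 m, τ = 58.9 × 4.41 = 259.7 N·m clockwise.
Net load moment about support A = 502.8 N·m clockwise.
Reaction R at support B is upward at 0 m, arm 6.88 m → moment R × 6.88 counterclockwise.
Balancing moments: R × 6.88 = 502.8, giving R = 73.1 N.

R_B ≈ 73.1 N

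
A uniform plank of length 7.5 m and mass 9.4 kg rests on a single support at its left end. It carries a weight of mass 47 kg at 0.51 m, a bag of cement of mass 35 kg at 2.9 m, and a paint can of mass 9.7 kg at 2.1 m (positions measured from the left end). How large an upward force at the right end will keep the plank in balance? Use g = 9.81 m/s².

F ≈ 237 N

Sum moments about the left end (the unknown pivot reaction has zero arm there).
Beam weight: 9.4 × 9.81 = 92.21 N down at 3.75 m → arm 3.75 m, τ = 92.21 × 3.75 = 345.8 N·m clockwise.
Weight: 47 × 9.81 = 461.1 N down at 0.51 m → arm 0.51 m, τ = 461.1 × 0.51 = 235.2 N·m clockwise.
Bag of cement: 35 × 9.81 = 343.4 N down at 2.9 m → arm 2.9 m, τ = 343.4 × 2.9 = 995.9 N·m clockwise.
Paint can: 9.7 × 9.81 = 95.16 N down at 2.1 m → arm 2.1 m, τ = 95.16 × 2.1 = 199.8 N·m clockwise.
Net moment of the loads = 1777 N·m clockwise.
The upward force F acts at the right end, arm 7.5 m, giving F × 7.5 counterclockwise.
Balancing moments: F × 7.5 = 1777, giving F = 1777 / 7.5 = 237 N.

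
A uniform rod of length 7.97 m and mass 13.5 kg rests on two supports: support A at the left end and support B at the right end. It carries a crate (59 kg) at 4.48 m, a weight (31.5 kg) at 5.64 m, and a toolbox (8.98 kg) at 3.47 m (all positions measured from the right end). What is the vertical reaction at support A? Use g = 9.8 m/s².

Taking torques about support B:
Beam weight: 13.5 × 9.8 = 132.3 N down at 3.985 m → arm 3.985 m, τ = 132.3 × 3.985 = 527.2 N·m counterclockwise.
Crate: 59 × 9.8 = 578.2 N down at 4.48 m → arm 4.48 m, τ = 578.2 × 4.48 = 2590 N·m counterclockwise.
Weight: 31.5 × 9.8 = 308.7 N down at 5.64 m → arm 5.64 m, τ = 308.7 × 5.64 = 1741 N·m counterclockwise.
Toolbox: 8.98 × 9.8 = 88 N down at 3.47 m → arm 3.47 m, τ = 88 × 3.47 = 305.4 N·m counterclockwise.
Net load moment about support B = 5164 N·m counterclockwise.
Reaction R at support A is upward at 7.97 m, arm 7.97 m → moment R × 7.97 clockwise.
Στ = 0 ⇒ R × 7.97 = 5164 ⇒ R = 648 N.

R_A ≈ 648 N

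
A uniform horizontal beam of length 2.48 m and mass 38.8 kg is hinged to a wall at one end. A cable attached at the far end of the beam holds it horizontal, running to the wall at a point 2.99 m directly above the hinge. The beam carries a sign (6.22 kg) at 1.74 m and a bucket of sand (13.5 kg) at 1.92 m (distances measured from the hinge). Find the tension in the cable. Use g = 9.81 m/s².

T ≈ 436 N

Choose the hinge as the axis so the unknown hinge reaction has zero arm there.
Beam weight: 38.8 × 9.81 = 380.6 N down at 1.24 m → arm 1.24 m, τ = 380.6 × 1.24 = 471.9 N·m clockwise.
Sign: 6.22 × 9.81 = 61.02 N down at 1.74 m → arm 1.74 m, τ = 61.02 × 1.74 = 106.2 N·m clockwise.
Bucket of sand: 13.5 × 9.81 = 132.4 N down at 1.92 m → arm 1.92 m, τ = 132.4 × 1.92 = 254.2 N·m clockwise.
Total clockwise load moment = 832.3 N·m.
The cable tension T acts at 2.48 m; only its component perpendicular to the beam, T sinθ, produces torque. sinθ = h/√(h²+d²) = 2.99/√(2.99²+2.48²) = 0.7697.
Balancing moments: T × 2.48 × 0.7697 = 832.3, giving T = 832.3 / 1.909 = 436 N.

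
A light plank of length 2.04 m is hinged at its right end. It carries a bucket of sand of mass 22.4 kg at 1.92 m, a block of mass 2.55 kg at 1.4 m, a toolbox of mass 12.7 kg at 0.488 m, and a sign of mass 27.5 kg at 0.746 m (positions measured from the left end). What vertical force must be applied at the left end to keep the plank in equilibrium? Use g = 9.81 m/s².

F ≈ 287 N

Taking torques about the right end:
Bucket of sand: 22.4 × 9.81 = 219.7 N down at 1.92 m → arm 0.12 m, τ = 219.7 × 0.12 = 26.36 N·m counterclockwise.
Block: 2.55 × 9.81 = 25.02 N down at 1.4 m → arm 0.64 m, τ = 25.02 × 0.64 = 16.01 N·m counterclockwise.
Toolbox: 12.7 × 9.81 = 124.6 N down at 0.488 m → arm 1.552 m, τ = 124.6 × 1.552 = 193.4 N·m counterclockwise.
Sign: 27.5 × 9.81 = 269.8 N down at 0.746 m → arm 1.294 m, τ = 269.8 × 1.294 = 349.1 N·m counterclockwise.
Net moment of the loads = 584.9 N·m counterclockwise.
The upward force F acts at the left end, arm 2.04 m, giving F × 2.04 clockwise.
Στ = 0 ⇒ F × 2.04 = 584.9 ⇒ F = 584.9 / 2.04 = 287 N.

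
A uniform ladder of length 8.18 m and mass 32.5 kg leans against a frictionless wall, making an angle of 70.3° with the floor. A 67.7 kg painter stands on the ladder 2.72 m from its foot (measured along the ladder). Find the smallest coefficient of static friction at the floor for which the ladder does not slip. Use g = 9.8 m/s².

μ_min ≈ 0.139

Sum moments about the foot of the ladder (the floor normal and friction both act there and drop out).
Ladder weight 32.5×9.8 = 318.5 N acts at 4.09 m along the ladder; its horizontal arm is 4.09·cos70.3° = 1.379 m → τ = 439.2 N·m clockwise.
Painter: 67.7×9.8 = 663.5 N at 2.72 m → arm 0.9169 m → τ = 608.4 N·m clockwise.
Wall normal N acts horizontally at the top; its moment arm is the height L sinθ = 8.18·sin70.3° = 7.701 m, counterclockwise.
Στ = 0 ⇒ N × 7.701 = 1048 ⇒ N = 136.1 N.
ΣFx = 0 ⇒ f = N_wall = 136.1 N. ΣFy = 0 ⇒ N_floor = 982 N.
μ_min = f / N_floor = 136.1 / 982 = 0.139.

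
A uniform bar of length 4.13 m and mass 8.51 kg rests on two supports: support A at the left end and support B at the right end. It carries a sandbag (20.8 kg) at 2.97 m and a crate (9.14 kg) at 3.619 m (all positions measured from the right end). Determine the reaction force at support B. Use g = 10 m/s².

R_B ≈ 112 N

Choose support A as the axis so its reaction then has zero moment arm.
Beam weight: 8.51 × 10 = 85.1 N down at 2.065 m → arm 2.065 m, τ = 85.1 × 2.065 = 175.7 N·m clockwise.
Sandbag: 20.8 × 10 = 208 N down at 2.97 m → arm 1.16 m, τ = 208 × 1.16 = 241.3 N·m clockwise.
Crate: 9.14 × 10 = 91.4 N down at 3.619 m → arm 0.511 m, τ = 91.4 × 0.511 = 46.71 N·m clockwise.
Net load moment about support A = 463.7 N·m clockwise.
Reaction R at support B is upward at 0 m, arm 4.13 m → moment R × 4.13 counterclockwise.
Balancing moments: R × 4.13 = 463.7, giving R = 112 N.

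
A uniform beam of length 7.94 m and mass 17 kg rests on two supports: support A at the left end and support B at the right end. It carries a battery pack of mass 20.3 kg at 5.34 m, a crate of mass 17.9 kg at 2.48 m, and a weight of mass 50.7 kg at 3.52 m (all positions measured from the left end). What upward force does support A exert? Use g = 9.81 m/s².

R_A ≈ 546 N

Sum moments about support B (its reaction then has zero moment arm).
Beam weight: 17 × 9.81 = 166.8 N down at 3.97 m → arm 3.97 m, τ = 166.8 × 3.97 = 662.2 N·m counterclockwise.
Battery pack: 20.3 × 9.81 = 199.1 N down at 5.34 m → arm 2.6 m, τ = 199.1 × 2.6 = 517.7 N·m counterclockwise.
Crate: 17.9 × 9.81 = 175.6 N down at 2.48 m → arm 5.46 m, τ = 175.6 × 5.46 = 958.8 N·m counterclockwise.
Weight: 50.7 × 9.81 = 497.4 N down at 3.52 m → arm 4.42 m, τ = 497.4 × 4.42 = 2199 N·m counterclockwise.
Net load moment about support B = 4338 N·m counterclockwise.
Reaction R at support A is upward at 0 m, arm 7.94 m → moment R × 7.94 clockwise.
Στ = 0 ⇒ R × 7.94 = 4338 ⇒ R = 546 N.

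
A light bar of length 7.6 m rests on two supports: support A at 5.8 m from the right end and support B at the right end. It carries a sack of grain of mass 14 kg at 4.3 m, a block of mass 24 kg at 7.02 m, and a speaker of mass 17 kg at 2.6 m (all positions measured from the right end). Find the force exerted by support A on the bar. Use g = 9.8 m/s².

R_A ≈ 461 N

Taking torques about support B:
Sack of grain: 14 × 9.8 = 137.2 N down at 4.3 m → arm 4.3 m, τ = 137.2 × 4.3 = 590 N·m counterclockwise.
Block: 24 × 9.8 = 235.2 N down at 7.02 m → arm 7.02 m, τ = 235.2 × 7.02 = 1651 N·m counterclockwise.
Speaker: 17 × 9.8 = 166.6 N down at 2.6 m → arm 2.6 m, τ = 166.6 × 2.6 = 433.2 N·m counterclockwise.
Net load moment about support B = 2674 N·m counterclockwise.
Reaction R at support A is upward at 5.8 m, arm 5.8 m → moment R × 5.8 clockwise.
Στ = 0 ⇒ R × 5.8 = 2674 ⇒ R = 461 N.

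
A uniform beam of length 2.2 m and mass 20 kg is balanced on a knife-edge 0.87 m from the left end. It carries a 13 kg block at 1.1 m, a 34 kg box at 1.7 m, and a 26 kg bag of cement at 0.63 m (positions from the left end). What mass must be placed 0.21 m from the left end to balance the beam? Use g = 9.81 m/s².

Sum moments about the knife-edge (at 0.87 m from the left end) (the support reaction has zero arm there).
Beam weight: 20 × 9.81 = 196.2 N down at 1.1 m → arm 0.23 m, τ = 196.2 × 0.23 = 45.13 N·m clockwise.
Block: 13 × 9.81 = 127.5 N down at 1.1 m → arm 0.23 m, τ = 127.5 × 0.23 = 29.33 N·m clockwise.
Box: 34 × 9.81 = 333.5 N down at 1.7 m → arm 0.83 m, τ = 333.5 × 0.83 = 276.8 N·m clockwise.
Bag of cement: 26 × 9.81 = 255.1 N down at 0.63 m → arm 0.24 m, τ = 255.1 × 0.24 = 61.22 N·m counterclockwise.
Net moment of known loads = 290 N·m clockwise.
An unknown mass m at 0.21 m has arm 0.66 m; its moment is m·g·0.66 counterclockwise.
Στ = 0 ⇒ m × 9.81 × 0.66 = 290 ⇒ m = 290 / (9.81 × 0.66) = 44.8 kg.

m ≈ 44.8 kg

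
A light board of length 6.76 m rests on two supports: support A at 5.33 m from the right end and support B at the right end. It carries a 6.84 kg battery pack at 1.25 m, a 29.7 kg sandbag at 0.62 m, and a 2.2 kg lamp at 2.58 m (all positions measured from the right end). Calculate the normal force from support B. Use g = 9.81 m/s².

R_B ≈ 320 N

Choose support A as the axis so its reaction then has zero moment arm.
Battery pack: 6.84 × 9.81 = 67.1 N down at 1.25 m → arm 4.08 m, τ = 67.1 × 4.08 = 273.8 N·m clockwise.
Sandbag: 29.7 × 9.81 = 291.4 N down at 0.62 m → arm 4.71 m, τ = 291.4 × 4.71 = 1372 N·m clockwise.
Lamp: 2.2 × 9.81 = 21.58 N down at 2.58 m → arm 2.75 m, τ = 21.58 × 2.75 = 59.34 N·m clockwise.
Net load moment about support A = 1705 N·m clockwise.
Reaction R at support B is upward at 0 m, arm 5.33 m → moment R × 5.33 counterclockwise.
For rotational equilibrium, R × 5.33 = 1705, so R = 320 N.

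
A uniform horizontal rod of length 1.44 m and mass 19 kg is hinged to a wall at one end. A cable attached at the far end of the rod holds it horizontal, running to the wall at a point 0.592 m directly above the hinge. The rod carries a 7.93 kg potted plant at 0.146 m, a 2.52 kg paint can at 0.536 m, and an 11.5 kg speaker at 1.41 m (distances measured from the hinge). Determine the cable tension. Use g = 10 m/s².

T ≈ 592 N

About the hinge:
Beam weight: 19 × 10 = 190 N down at 0.72 m → arm 0.72 m, τ = 190 × 0.72 = 136.8 N·m clockwise.
Potted plant: 7.93 × 10 = 79.3 N down at 0.146 m → arm 0.146 m, τ = 79.3 × 0.146 = 11.58 N·m clockwise.
Paint can: 2.52 × 10 = 25.2 N down at 0.536 m → arm 0.536 m, τ = 25.2 × 0.536 = 13.51 N·m clockwise.
Speaker: 11.5 × 10 = 115 N down at 1.41 m → arm 1.41 m, τ = 115 × 1.41 = 162.1 N·m clockwise.
Total clockwise load moment = 324 N·m.
The cable tension T acts at 1.44 m; only its component perpendicular to the rod, T sinθ, produces torque. sinθ = h/√(h²+d²) = 0.592/√(0.592²+1.44²) = 0.3802.
For rotational equilibrium, T × 1.44 × 0.3802 = 324, so T = 324 / 0.5475 = 592 N.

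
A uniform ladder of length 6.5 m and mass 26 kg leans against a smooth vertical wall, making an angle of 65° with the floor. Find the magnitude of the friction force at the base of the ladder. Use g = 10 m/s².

f ≈ 60.6 N

Taking torques about the foot of the ladder:
Ladder weight 26×10 = 260 N acts at 3.25 m along the ladder; its horizontal arm is 3.25·cos65° = 1.374 m → τ = 357.2 N·m clockwise.
Wall normal N acts horizontally at the top; its moment arm is the height L sinθ = 6.5·sin65° = 5.891 m, counterclockwise.
Setting net torque to zero: N × 5.891 = 357.2 → N = 60.6 N.
ΣFx = 0: friction at the foot balances the wall's push, so f = N_wall = 60.6 N.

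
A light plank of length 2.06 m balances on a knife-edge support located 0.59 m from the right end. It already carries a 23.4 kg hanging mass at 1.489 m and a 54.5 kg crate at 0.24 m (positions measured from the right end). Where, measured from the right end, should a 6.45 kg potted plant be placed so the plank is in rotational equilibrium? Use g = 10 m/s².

x ≈ 0.286 m from the right end

Take moments about the knife-edge support (at 0.59 m from the right end).
Hanging mass: 23.4 × 10 = 234 N down at 1.489 m → arm 0.899 m, τ = 234 × 0.899 = 210.4 N·m counterclockwise.
Crate: 54.5 × 10 = 545 N down at 0.24 m → arm 0.35 m, τ = 545 × 0.35 = 190.8 N·m clockwise.
Net moment of existing loads = 19.6 N·m counterclockwise.
The potted plant weighs 6.45 × 10 = 64.5 N and must supply an equal clockwise moment, so its lever arm about the knife-edge support is 19.6 / 64.5 = 0.304 m.
That puts it at 0.59 − 0.304 = 0.286 m from the right end.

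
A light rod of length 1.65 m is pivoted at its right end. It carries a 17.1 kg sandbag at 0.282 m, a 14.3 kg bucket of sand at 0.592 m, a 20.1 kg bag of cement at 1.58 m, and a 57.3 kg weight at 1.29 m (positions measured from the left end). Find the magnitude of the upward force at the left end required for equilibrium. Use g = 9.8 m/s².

Take moments about the right end.
Sandbag: 17.1 × 9.8 = 167.6 N down at 0.282 m → arm 1.368 m, τ = 167.6 × 1.368 = 229.3 N·m counterclockwise.
Bucket of sand: 14.3 × 9.8 = 140.1 N down at 0.592 m → arm 1.058 m, τ = 140.1 × 1.058 = 148.2 N·m counterclockwise.
Bag of cement: 20.1 × 9.8 = 197 N down at 1.58 m → arm 0.07 m, τ = 197 × 0.07 = 13.79 N·m counterclockwise.
Weight: 57.3 × 9.8 = 561.5 N down at 1.29 m → arm 0.36 m, τ = 561.5 × 0.36 = 202.1 N·m counterclockwise.
Net moment of the loads = 593.4 N·m counterclockwise.
The upward force F acts at the left end, arm 1.65 m, giving F × 1.65 clockwise.
Setting net torque to zero: F × 1.65 = 593.4 → F = 593.4 / 1.65 = 360 N.

F ≈ 360 N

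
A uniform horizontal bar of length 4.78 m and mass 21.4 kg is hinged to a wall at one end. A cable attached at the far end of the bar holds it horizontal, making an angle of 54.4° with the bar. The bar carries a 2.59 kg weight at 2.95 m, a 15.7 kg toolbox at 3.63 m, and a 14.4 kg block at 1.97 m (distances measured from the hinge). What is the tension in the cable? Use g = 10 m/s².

About the hinge:
Beam weight: 21.4 × 10 = 214 N down at 2.39 m → arm 2.39 m, τ = 214 × 2.39 = 511.5 N·m clockwise.
Weight: 2.59 × 10 = 25.9 N down at 2.95 m → arm 2.95 m, τ = 25.9 × 2.95 = 76.41 N·m clockwise.
Toolbox: 15.7 × 10 = 157 N down at 3.63 m → arm 3.63 m, τ = 157 × 3.63 = 569.9 N·m clockwise.
Block: 14.4 × 10 = 144 N down at 1.97 m → arm 1.97 m, τ = 144 × 1.97 = 283.7 N·m clockwise.
Total clockwise load moment = 1442 N·m.
The cable tension T acts at 4.78 m; only its component perpendicular to the bar, T sinθ, produces torque. sin 54.4° = 0.8131.
For rotational equilibrium, T × 4.78 × 0.8131 = 1442, so T = 1442 / 3.887 = 371 N.

T ≈ 371 N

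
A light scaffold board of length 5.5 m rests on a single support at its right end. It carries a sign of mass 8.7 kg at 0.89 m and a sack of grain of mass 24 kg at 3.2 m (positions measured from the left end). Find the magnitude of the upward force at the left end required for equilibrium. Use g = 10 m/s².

F ≈ 173 N

Taking torques about the right end:
Sign: 8.7 × 10 = 87 N down at 0.89 m → arm 4.61 m, τ = 87 × 4.61 = 401.1 N·m counterclockwise.
Sack of grain: 24 × 10 = 240 N down at 3.2 m → arm 2.3 m, τ = 240 × 2.3 = 552 N·m counterclockwise.
Net moment of the loads = 953.1 N·m counterclockwise.
The upward force F acts at the left end, arm 5.5 m, giving F × 5.5 clockwise.
Setting net torque to zero: F × 5.5 = 953.1 → F = 953.1 / 5.5 = 173 N.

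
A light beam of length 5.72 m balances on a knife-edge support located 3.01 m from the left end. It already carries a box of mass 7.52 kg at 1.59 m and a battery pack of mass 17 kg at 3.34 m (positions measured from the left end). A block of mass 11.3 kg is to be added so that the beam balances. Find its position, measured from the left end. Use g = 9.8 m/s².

About the knife-edge support (at 3.01 m from the left end):
Box: 7.52 × 9.8 = 73.7 N down at 1.59 m → arm 1.42 m, τ = 73.7 × 1.42 = 104.7 N·m counterclockwise.
Battery pack: 17 × 9.8 = 166.6 N down at 3.34 m → arm 0.33 m, τ = 166.6 × 0.33 = 54.98 N·m clockwise.
Net moment of existing loads = 49.72 N·m counterclockwise.
The block weighs 11.3 × 9.8 = 110.7 N and must supply an equal clockwise moment, so its lever arm about the knife-edge support is 49.72 / 110.7 = 0.449 m.
That puts it at 3.01 + 0.449 = 3.46 m from the left end.

x ≈ 3.46 m from the left end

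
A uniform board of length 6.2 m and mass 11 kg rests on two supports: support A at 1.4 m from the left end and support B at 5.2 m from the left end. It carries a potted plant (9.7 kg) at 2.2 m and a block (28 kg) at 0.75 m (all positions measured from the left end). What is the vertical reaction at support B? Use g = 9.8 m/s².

R_B ≈ 21.3 N

Take moments about support A.
Beam weight: 11 × 9.8 = 107.8 N down at 3.1 m → arm 1.7 m, τ = 107.8 × 1.7 = 183.3 N·m clockwise.
Potted plant: 9.7 × 9.8 = 95.06 N down at 2.2 m → arm 0.8 m, τ = 95.06 × 0.8 = 76.05 N·m clockwise.
Block: 28 × 9.8 = 274.4 N down at 0.75 m → arm 0.65 m, τ = 274.4 × 0.65 = 178.4 N·m counterclockwise.
Net load moment about support A = 80.95 N·m clockwise.
Reaction R at support B is upward at 5.2 m, arm 3.8 m → moment R × 3.8 counterclockwise.
Στ = 0 ⇒ R × 3.8 = 80.95 ⇒ R = 21.3 N.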